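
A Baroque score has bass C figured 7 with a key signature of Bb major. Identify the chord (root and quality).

The figures 7 indicate a seventh chord in root position.
In root position the bass is the root, so the root is C.
The chord tones are C, Eb, G, Bb, giving C minor seventh.

C minor seventh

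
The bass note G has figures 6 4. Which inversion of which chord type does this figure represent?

triad, second inversion

Intervals of 6/4 above the bass form a triad; the bass is the fifth, so this is second inversion.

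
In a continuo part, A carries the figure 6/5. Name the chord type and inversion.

seventh chord, first inversion

6/5 is shorthand for 6/5/3.
Intervals of 6/5/3 above the bass form a seventh chord; the bass is the third, so this is first inversion.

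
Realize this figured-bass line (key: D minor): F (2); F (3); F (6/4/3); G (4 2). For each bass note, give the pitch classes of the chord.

F (6/4/2): F, G, Bb, D.
F (5/3): F, A, C.
F (6/4/3): F, A, Bb, D.
G (6/4/2): G, A, C, E.

F, G, Bb, D | F, A, C | F, A, Bb, D | G, A, C, E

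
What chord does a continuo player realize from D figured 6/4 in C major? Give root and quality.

G major

The figures 6/4 indicate a triad in second inversion.
In second inversion the root lies a fourth above the bass: a fourth above D in C major is G.
The chord tones are D, G, B, giving G major.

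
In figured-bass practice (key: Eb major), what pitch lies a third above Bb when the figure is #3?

D#

Counting 2 letter steps above Bb lands on D; in Eb major, that letter is D.
The #3 figure raises it a semitone, giving D#.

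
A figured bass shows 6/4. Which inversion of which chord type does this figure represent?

triad, second inversion

Intervals of 6/4 above the bass form a triad; the bass is the fifth, so this is second inversion.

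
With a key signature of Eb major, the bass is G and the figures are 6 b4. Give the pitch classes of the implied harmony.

G, Cb, Eb

A fourth above G in this key is C, lowered to Cb by the flat.
A sixth above G in this key is Eb.
Together with the bass G, this spells Cb augmented in second inversion.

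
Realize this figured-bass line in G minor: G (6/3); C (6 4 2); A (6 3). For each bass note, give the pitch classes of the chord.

G (6/3): G, Bb, Eb.
C (6/4/2): C, D, F, A.
A (6/3): A, C, F.

G, Bb, Eb | C, D, F, A | A, C, F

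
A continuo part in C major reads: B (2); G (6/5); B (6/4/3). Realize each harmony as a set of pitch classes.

B (6/4/2): B, C, E, G.
G (6/5/3): G, B, D, E.
B (6/4/3): B, D, E, G.

B, C, E, G | G, B, D, E | B, D, E, G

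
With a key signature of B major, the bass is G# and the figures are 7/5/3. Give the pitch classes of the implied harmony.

A third above G# in this key is B.
A fifth above G# in this key is D#.
A seventh above G# in this key is F#.
Together with the bass G#, this spells G# minor seventh in root position.

G#, B, D#, F#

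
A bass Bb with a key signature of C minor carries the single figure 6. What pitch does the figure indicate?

G

Counting 5 letter steps above Bb lands on G; in C minor, that letter is G.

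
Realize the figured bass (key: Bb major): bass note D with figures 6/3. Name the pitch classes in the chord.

A third above D in this key is F.
A sixth above D in this key is Bb.
Together with the bass D, this spells Bb major in first inversion.

D, F, Bb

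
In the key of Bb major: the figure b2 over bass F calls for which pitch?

Counting 1 letter step above F lands on G; in Bb major, that letter is G.
The b2 figure lowers it a semitone, giving Gb.

Gb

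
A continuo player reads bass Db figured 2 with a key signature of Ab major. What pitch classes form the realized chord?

Db, Eb, G, Bb

The written figures 2 are shorthand for 6/4/2: the 6/4 are implied.
A second above Db in this key is Eb.
A fourth above Db in this key is G.
A sixth above Db in this key is Bb.
Together with the bass Db, this spells Eb dominant seventh in third inversion.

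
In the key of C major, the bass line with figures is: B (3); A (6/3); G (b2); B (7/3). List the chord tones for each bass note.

B (5/3): B, D, F.
A (6/3): A, C, F.
G (6/4/b2): G, Ab, C, E.
B (7/5/3): B, D, F, A.

B, D, F | A, C, F | G, Ab, C, E | B, D, F, A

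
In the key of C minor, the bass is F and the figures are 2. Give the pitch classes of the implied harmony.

F, G, Bb, D

The written figures 2 are shorthand for 6/4/2: the 6/4 are implied.
A second above F in this key is G.
A fourth above F in this key is Bb.
A sixth above F in this key is D.
Together with the bass F, this spells G minor seventh in third inversion.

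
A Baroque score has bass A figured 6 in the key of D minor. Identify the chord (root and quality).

F major

The figures 6 indicate a triad in first inversion.
In first inversion the root lies a sixth above the bass: a sixth above A in D minor is F.
The chord tones are A, C, F, giving F major.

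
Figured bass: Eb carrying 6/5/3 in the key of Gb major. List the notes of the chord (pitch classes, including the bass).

A third above Eb in this key is Gb.
A fifth above Eb in this key is Bb.
A sixth above Eb in this key is Cb.
Together with the bass Eb, this spells Cb major seventh in first inversion.

Eb, Gb, Bb, Cb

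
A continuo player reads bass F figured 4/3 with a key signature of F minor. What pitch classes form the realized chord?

F, Ab, Bb, Db

The written figures 4/3 are shorthand for 6/4/3: the 6 is implied.
A third above F in this key is Ab.
A fourth above F in this key is Bb.
A sixth above F in this key is Db.
Together with the bass F, this spells Bb minor seventh in second inversion.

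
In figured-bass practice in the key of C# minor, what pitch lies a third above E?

G#

Counting 2 letter steps above E lands on G; in C# minor, that letter is G#.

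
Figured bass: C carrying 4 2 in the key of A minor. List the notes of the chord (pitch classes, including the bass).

The written figures 4 2 are shorthand for 6/4/2: the 6 is implied.
A second above C in this key is D.
A fourth above C in this key is F.
A sixth above C in this key is A.
Together with the bass C, this spells D minor seventh in third inversion.

C, D, F, A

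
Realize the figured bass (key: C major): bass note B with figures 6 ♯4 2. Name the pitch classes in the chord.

B, C, E#, G

A second above B in this key is C.
A fourth above B in this key is E, raised to E# by the sharp.
A sixth above B in this key is G.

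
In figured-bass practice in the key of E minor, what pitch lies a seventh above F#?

E

Counting 6 letter steps above F# lands on E; in E minor, that letter is E.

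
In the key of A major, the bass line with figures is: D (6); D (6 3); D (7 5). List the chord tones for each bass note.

D, F#, B | D, F#, B | D, F#, A, C#

D (6/3): D, F#, B.
D (6/3): D, F#, B.
D (7/5/3): D, F#, A, C#.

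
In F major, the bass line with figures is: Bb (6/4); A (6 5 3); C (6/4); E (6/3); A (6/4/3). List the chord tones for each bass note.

Bb (6/4): Bb, E, G.
A (6/5/3): A, C, E, F.
C (6/4): C, F, A.
E (6/3): E, G, C.
A (6/4/3): A, C, D, F.

Bb, E, G | A, C, E, F | C, F, A | E, G, C | A, C, D, F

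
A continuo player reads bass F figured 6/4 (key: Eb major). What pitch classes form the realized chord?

A fourth above F in this key is Bb.
A sixth above F in this key is D.
Together with the bass F, this spells Bb major in second inversion.

F, Bb, D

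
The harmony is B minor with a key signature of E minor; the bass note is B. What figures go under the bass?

no figures

B is the root of B minor, so the chord is in root position.
A triad in root position is figured 5/3, conventionally abbreviated (no figures — root-position triad).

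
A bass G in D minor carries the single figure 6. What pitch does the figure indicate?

E

Counting 5 letter steps above G lands on E; in D minor, that letter is E.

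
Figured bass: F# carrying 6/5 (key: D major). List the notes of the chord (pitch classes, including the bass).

F#, A, C#, D

The written figures 6/5 are shorthand for 6/5/3: the 3 is implied.
A third above F# in this key is A.
A fifth above F# in this key is C#.
A sixth above F# in this key is D.
Together with the bass F#, this spells D major seventh in first inversion.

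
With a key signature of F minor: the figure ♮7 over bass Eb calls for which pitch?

Counting 6 letter steps above Eb lands on D; in F minor, that letter is Db.
The ♮7 figure makes it natural, giving D.

D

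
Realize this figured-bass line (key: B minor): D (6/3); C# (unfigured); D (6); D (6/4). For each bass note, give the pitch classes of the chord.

D, F#, B | C#, E, G | D, F#, B | D, G, B

D (6/3): D, F#, B.
C# (5/3): C#, E, G.
D (6/3): D, F#, B.
D (6/4): D, G, B.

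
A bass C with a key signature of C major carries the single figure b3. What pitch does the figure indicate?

Counting 2 letter steps above C lands on E; in C major, that letter is E.
The b3 figure lowers it a semitone, giving Eb.

Eb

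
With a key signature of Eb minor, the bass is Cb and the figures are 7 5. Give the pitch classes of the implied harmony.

The written figures 7 5 are shorthand for 7/5/3: the 3 is implied.
A third above Cb in this key is Eb.
A fifth above Cb in this key is Gb.
A seventh above Cb in this key is Bb.
Together with the bass Cb, this spells Cb major seventh in root position.

Cb, Eb, Gb, Bb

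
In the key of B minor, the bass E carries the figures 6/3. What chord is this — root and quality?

C# diminished

The figures 6/3 indicate a triad in first inversion.
In first inversion the root lies a sixth above the bass: a sixth above E in B minor is C#.
The chord tones are E, G, C#, giving C# diminished.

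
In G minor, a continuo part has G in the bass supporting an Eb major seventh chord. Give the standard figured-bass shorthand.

G is the third of Eb major seventh, so the chord is in first inversion.
A seventh chord in first inversion is figured 6/5/3, conventionally abbreviated 6/5.

6/5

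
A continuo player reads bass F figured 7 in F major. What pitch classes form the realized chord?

The written figures 7 are shorthand for 7/5/3: the 5/3 are implied.
A third above F in this key is A.
A fifth above F in this key is C.
A seventh above F in this key is E.
Together with the bass F, this spells F major seventh in root position.

F, A, C, E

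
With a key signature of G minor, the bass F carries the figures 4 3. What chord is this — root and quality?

The figures 4 3 indicate a seventh chord in second inversion.
In second inversion the root lies a fourth above the bass: a fourth above F in G minor is Bb.
The chord tones are F, A, Bb, D, giving Bb major seventh.

Bb major seventh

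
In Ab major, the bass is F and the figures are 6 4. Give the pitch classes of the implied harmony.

A fourth above F in this key is Bb.
A sixth above F in this key is Db.
Together with the bass F, this spells Bb minor in second inversion.

F, Bb, Db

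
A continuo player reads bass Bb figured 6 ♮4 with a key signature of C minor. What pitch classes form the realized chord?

A fourth above Bb in this key is Eb, made natural (E) by the ♮ figure.
A sixth above Bb in this key is G.
Together with the bass Bb, this spells E diminished in second inversion.

Bb, E, G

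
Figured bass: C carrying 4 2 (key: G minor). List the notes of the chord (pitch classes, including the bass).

C, D, F, A

The written figures 4 2 are shorthand for 6/4/2: the 6 is implied.
A second above C in this key is D.
A fourth above C in this key is F.
A sixth above C in this key is A.
Together with the bass C, this spells D minor seventh in third inversion.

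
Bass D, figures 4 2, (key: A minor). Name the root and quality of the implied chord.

E minor seventh

The figures 4 2 indicate a seventh chord in third inversion.
In third inversion the root lies a second above the bass: a second above D in A minor is E.
The chord tones are D, E, G, B, giving E minor seventh.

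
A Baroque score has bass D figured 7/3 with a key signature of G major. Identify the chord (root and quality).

D dominant seventh

The figures 7/3 indicate a seventh chord in root position.
In root position the bass is the root, so the root is D.
The chord tones are D, F#, A, C, giving D dominant seventh.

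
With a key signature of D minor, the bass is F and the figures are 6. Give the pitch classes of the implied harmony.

The written figures 6 are shorthand for 6/3: the 3 is implied.
A third above F in this key is A.
A sixth above F in this key is D.
Together with the bass F, this spells D minor in first inversion.

F, A, D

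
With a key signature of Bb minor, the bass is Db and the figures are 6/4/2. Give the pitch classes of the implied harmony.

A second above Db in this key is Eb.
A fourth above Db in this key is Gb.
A sixth above Db in this key is Bb.
Together with the bass Db, this spells Eb minor seventh in third inversion.

Db, Eb, Gb, Bb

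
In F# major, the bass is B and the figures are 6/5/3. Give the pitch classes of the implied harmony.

A third above B in this key is D#.
A fifth above B in this key is F#.
A sixth above B in this key is G#.
Together with the bass B, this spells G# minor seventh in first inversion.

B, D#, F#, G#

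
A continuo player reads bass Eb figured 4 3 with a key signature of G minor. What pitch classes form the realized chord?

Eb, G, A, C

The written figures 4 3 are shorthand for 6/4/3: the 6 is implied.
A third above Eb in this key is G.
A fourth above Eb in this key is A.
A sixth above Eb in this key is C.
Together with the bass Eb, this spells A half-diminished seventh in second inversion.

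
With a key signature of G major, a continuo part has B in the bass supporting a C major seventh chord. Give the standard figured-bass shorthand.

B is the seventh of C major seventh, so the chord is in third inversion.
A seventh chord in third inversion is figured 6/4/2, conventionally abbreviated 4/2.

4/2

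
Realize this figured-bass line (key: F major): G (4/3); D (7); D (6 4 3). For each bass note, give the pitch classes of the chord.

G, Bb, C, E | D, F, A, C | D, F, G, Bb

G (6/4/3): G, Bb, C, E.
D (7/5/3): D, F, A, C.
D (6/4/3): D, F, G, Bb.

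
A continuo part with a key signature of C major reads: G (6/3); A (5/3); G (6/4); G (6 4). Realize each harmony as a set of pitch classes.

G (6/3): G, B, E.
A (5/3): A, C, E.
G (6/4): G, C, E.
G (6/4): G, C, E.

G, B, E | A, C, E | G, C, E | G, C, E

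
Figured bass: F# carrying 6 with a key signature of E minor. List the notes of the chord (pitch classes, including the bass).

The written figures 6 are shorthand for 6/3: the 3 is implied.
A third above F# in this key is A.
A sixth above F# in this key is D.
Together with the bass F#, this spells D major in first inversion.

F#, A, D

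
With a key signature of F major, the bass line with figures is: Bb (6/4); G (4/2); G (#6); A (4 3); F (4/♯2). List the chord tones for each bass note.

Bb, E, G | G, A, C, E | G, Bb, E# | A, C, D, F | F, G#, Bb, D

Bb (6/4): Bb, E, G.
G (6/4/2): G, A, C, E.
G (#6/3): G, Bb, E#.
A (6/4/3): A, C, D, F.
F (6/4/#2): F, G#, Bb, D.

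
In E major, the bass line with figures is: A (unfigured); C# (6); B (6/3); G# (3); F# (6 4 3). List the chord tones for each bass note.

A, C#, E | C#, E, A | B, D#, G# | G#, B, D# | F#, A, B, D#

A (5/3): A, C#, E.
C# (6/3): C#, E, A.
B (6/3): B, D#, G#.
G# (5/3): G#, B, D#.
F# (6/4/3): F#, A, B, D#.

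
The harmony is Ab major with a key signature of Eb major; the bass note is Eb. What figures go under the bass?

6/4

Eb is the fifth of Ab major, so the chord is in second inversion.
A triad in second inversion is figured 6/4, conventionally abbreviated 6/4.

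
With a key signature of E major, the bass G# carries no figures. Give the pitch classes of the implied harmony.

An unfigured bass implies 5/3.
A third above G# in this key is B.
A fifth above G# in this key is D#.
Together with the bass G#, this spells G# minor in root position.

G#, B, D#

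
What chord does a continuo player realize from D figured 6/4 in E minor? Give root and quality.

The figures 6/4 indicate a triad in second inversion.
In second inversion the root lies a fourth above the bass: a fourth above D in E minor is G.
The chord tones are D, G, B, giving G major.

G major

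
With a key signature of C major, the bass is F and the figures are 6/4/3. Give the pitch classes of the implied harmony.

A third above F in this key is A.
A fourth above F in this key is B.
A sixth above F in this key is D.
Together with the bass F, this spells B half-diminished seventh in second inversion.

F, A, B, D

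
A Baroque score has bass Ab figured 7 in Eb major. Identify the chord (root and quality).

The figures 7 indicate a seventh chord in root position.
In root position the bass is the root, so the root is Ab.
The chord tones are Ab, C, Eb, G, giving Ab major seventh.

Ab major seventh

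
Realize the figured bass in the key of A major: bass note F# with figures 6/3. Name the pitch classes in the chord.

A third above F# in this key is A.
A sixth above F# in this key is D.
Together with the bass F#, this spells D major in first inversion.

F#, A, D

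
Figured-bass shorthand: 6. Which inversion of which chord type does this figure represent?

triad, first inversion

6 is shorthand for 6/3.
Intervals of 6/3 above the bass form a triad; the bass is the third, so this is first inversion.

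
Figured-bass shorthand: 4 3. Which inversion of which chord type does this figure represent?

seventh chord, second inversion

4 3 is shorthand for 6/4/3.
Intervals of 6/4/3 above the bass form a seventh chord; the bass is the fifth, so this is second inversion.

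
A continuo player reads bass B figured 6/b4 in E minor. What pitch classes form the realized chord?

A fourth above B in this key is E, lowered to Eb by the flat.
A sixth above B in this key is G.
Together with the bass B, this spells Eb augmented in second inversion.

B, Eb, G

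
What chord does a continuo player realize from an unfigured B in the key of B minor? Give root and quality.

An unfigured bass indicates a triad in root position.
In root position the bass is the root, so the root is B.
The chord tones are B, D, F#, giving B minor.

B minor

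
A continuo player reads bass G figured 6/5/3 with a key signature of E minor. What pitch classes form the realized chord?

G, B, D, E

A third above G in this key is B.
A fifth above G in this key is D.
A sixth above G in this key is E.
Together with the bass G, this spells E minor seventh in first inversion.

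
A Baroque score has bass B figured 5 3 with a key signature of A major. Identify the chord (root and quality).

The figures 5 3 indicate a triad in root position.
In root position the bass is the root, so the root is B.
The chord tones are B, D, F#, giving B minor.

B minor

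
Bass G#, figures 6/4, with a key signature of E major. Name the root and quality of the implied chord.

C# minor

The figures 6/4 indicate a triad in second inversion.
In second inversion the root lies a fourth above the bass: a fourth above G# in E major is C#.
The chord tones are G#, C#, E, giving C# minor.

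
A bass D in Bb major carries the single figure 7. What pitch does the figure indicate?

Counting 6 letter steps above D lands on C; in Bb major, that letter is C.

C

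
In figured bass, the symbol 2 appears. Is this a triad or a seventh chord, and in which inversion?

2 is shorthand for 6/4/2.
Intervals of 6/4/2 above the bass form a seventh chord; the bass is the seventh, so this is third inversion.

seventh chord, third inversion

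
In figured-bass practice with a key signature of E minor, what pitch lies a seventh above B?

Counting 6 letter steps above B lands on A; in E minor, that letter is A.

A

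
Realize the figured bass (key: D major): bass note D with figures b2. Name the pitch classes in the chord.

D, Eb, G, B

The written figures b2 are shorthand for 6/4/2: the 6/4 are implied.
A second above D in this key is E, lowered to Eb by the flat.
A fourth above D in this key is G.
A sixth above D in this key is B.
Together with the bass D, this spells Eb augmented major seventh in third inversion.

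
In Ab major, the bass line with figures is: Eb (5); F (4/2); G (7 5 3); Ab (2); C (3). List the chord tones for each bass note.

Eb (5/3): Eb, G, Bb.
F (6/4/2): F, G, Bb, Db.
G (7/5/3): G, Bb, Db, F.
Ab (6/4/2): Ab, Bb, Db, F.
C (5/3): C, Eb, G.

Eb, G, Bb | F, G, Bb, Db | G, Bb, Db, F | Ab, Bb, Db, F | C, Eb, G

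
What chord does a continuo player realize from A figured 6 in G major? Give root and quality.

F# diminished

The figures 6 indicate a triad in first inversion.
In first inversion the root lies a sixth above the bass: a sixth above A in G major is F#.
The chord tones are A, C, F#, giving F# diminished.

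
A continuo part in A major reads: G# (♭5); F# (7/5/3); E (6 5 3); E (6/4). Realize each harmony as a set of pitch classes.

G# (b5/3): G#, B, Db.
F# (7/5/3): F#, A, C#, E.
E (6/5/3): E, G#, B, C#.
E (6/4): E, A, C#.

G#, B, Db | F#, A, C#, E | E, G#, B, C# | E, A, C#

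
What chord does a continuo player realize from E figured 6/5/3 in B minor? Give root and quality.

The figures 6/5/3 indicate a seventh chord in first inversion.
In first inversion the root lies a sixth above the bass: a sixth above E in B minor is C#.
The chord tones are E, G, B, C#, giving C# half-diminished seventh.

C# half-diminished seventh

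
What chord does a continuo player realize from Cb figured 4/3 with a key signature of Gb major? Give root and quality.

F half-diminished seventh

The figures 4/3 indicate a seventh chord in second inversion.
In second inversion the root lies a fourth above the bass: a fourth above Cb in Gb major is F.
The chord tones are Cb, Eb, F, Ab, giving F half-diminished seventh.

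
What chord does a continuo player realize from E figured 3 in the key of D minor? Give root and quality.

The figures 3 indicate a triad in root position.
In root position the bass is the root, so the root is E.
The chord tones are E, G, Bb, giving E diminished.

E diminished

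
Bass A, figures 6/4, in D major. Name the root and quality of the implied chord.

The figures 6/4 indicate a triad in second inversion.
In second inversion the root lies a fourth above the bass: a fourth above A in D major is D.
The chord tones are A, D, F#, giving D major.

D major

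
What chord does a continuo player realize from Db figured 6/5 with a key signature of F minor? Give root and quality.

The figures 6/5 indicate a seventh chord in first inversion.
In first inversion the root lies a sixth above the bass: a sixth above Db in F minor is Bb.
The chord tones are Db, F, Ab, Bb, giving Bb minor seventh.

Bb minor seventh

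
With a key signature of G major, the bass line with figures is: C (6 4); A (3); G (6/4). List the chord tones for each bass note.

C, F#, A | A, C, E | G, C, E

C (6/4): C, F#, A.
A (5/3): A, C, E.
G (6/4): G, C, E.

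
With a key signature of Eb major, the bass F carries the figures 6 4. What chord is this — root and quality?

Bb major

The figures 6 4 indicate a triad in second inversion.
In second inversion the root lies a fourth above the bass: a fourth above F in Eb major is Bb.
The chord tones are F, Bb, D, giving Bb major.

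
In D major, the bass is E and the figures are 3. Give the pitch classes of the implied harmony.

E, G, B

The written figures 3 are shorthand for 5/3: the 5 is implied.
A third above E in this key is G.
A fifth above E in this key is B.
Together with the bass E, this spells E minor in root position.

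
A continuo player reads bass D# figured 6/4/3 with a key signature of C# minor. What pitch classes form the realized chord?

D#, F#, G#, B

A third above D# in this key is F#.
A fourth above D# in this key is G#.
A sixth above D# in this key is B.
Together with the bass D#, this spells G# minor seventh in second inversion.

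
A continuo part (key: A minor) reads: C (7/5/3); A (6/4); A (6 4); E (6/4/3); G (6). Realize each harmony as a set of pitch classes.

C, E, G, B | A, D, F | A, D, F | E, G, A, C | G, B, E

C (7/5/3): C, E, G, B.
A (6/4): A, D, F.
A (6/4): A, D, F.
E (6/4/3): E, G, A, C.
G (6/3): G, B, E.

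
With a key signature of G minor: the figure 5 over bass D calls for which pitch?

Counting 4 letter steps above D lands on A; in G minor, that letter is A.

A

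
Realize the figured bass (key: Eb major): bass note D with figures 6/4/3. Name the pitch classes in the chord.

D, F, G, Bb

A third above D in this key is F.
A fourth above D in this key is G.
A sixth above D in this key is Bb.
Together with the bass D, this spells G minor seventh in second inversion.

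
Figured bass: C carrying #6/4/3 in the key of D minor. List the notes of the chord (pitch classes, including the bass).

C, E, F, A#

A third above C in this key is E.
A fourth above C in this key is F.
A sixth above C in this key is A, raised to A# by the sharp.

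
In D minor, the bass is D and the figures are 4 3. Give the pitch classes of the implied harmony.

D, F, G, Bb

The written figures 4 3 are shorthand for 6/4/3: the 6 is implied.
A third above D in this key is F.
A fourth above D in this key is G.
A sixth above D in this key is Bb.
Together with the bass D, this spells G minor seventh in second inversion.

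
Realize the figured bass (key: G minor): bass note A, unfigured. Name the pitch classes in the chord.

A, C, Eb

An unfigured bass implies 5/3.
A third above A in this key is C.
A fifth above A in this key is Eb.
Together with the bass A, this spells A diminished in root position.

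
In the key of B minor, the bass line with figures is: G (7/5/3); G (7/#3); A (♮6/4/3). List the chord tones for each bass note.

G (7/5/3): G, B, D, F#.
G (7/5/#3): G, B#, D, F#.
A (♮6/4/3): A, C#, D, F.

G, B, D, F# | G, B#, D, F# | A, C#, D, F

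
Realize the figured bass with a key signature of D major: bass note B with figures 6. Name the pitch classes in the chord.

B, D, G

The written figures 6 are shorthand for 6/3: the 3 is implied.
A third above B in this key is D.
A sixth above B in this key is G.
Together with the bass B, this spells G major in first inversion.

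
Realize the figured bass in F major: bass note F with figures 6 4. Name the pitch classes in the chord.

F, Bb, D

A fourth above F in this key is Bb.
A sixth above F in this key is D.
Together with the bass F, this spells Bb major in second inversion.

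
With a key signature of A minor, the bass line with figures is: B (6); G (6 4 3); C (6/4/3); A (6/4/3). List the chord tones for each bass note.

B, D, G | G, B, C, E | C, E, F, A | A, C, D, F

B (6/3): B, D, G.
G (6/4/3): G, B, C, E.
C (6/4/3): C, E, F, A.
A (6/4/3): A, C, D, F.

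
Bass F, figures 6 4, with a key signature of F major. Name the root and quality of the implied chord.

The figures 6 4 indicate a triad in second inversion.
In second inversion the root lies a fourth above the bass: a fourth above F in F major is Bb.
The chord tones are F, Bb, D, giving Bb major.

Bb major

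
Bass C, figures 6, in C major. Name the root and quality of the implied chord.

The figures 6 indicate a triad in first inversion.
In first inversion the root lies a sixth above the bass: a sixth above C in C major is A.
The chord tones are C, E, A, giving A minor.

A minor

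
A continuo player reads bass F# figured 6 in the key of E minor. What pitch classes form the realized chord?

The written figures 6 are shorthand for 6/3: the 3 is implied.
A third above F# in this key is A.
A sixth above F# in this key is D.
Together with the bass F#, this spells D major in first inversion.

F#, A, D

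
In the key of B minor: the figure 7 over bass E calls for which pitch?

D

Counting 6 letter steps above E lands on D; in B minor, that letter is D.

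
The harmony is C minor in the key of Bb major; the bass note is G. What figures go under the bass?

G is the fifth of C minor, so the chord is in second inversion.
A triad in second inversion is figured 6/4, conventionally abbreviated 6/4.

6/4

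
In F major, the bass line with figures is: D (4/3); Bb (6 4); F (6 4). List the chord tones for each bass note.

D (6/4/3): D, F, G, Bb.
Bb (6/4): Bb, E, G.
F (6/4): F, Bb, D.

D, F, G, Bb | Bb, E, G | F, Bb, D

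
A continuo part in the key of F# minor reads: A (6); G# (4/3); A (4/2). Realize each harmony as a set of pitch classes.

A, C#, F# | G#, B, C#, E | A, B, D, F#

A (6/3): A, C#, F#.
G# (6/4/3): G#, B, C#, E.
A (6/4/2): A, B, D, F#.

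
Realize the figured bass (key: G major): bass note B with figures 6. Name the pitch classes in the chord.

The written figures 6 are shorthand for 6/3: the 3 is implied.
A third above B in this key is D.
A sixth above B in this key is G.
Together with the bass B, this spells G major in first inversion.

B, D, G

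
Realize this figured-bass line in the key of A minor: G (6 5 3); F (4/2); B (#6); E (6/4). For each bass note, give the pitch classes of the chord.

G (6/5/3): G, B, D, E.
F (6/4/2): F, G, B, D.
B (#6/3): B, D, G#.
E (6/4): E, A, C.

G, B, D, E | F, G, B, D | B, D, G# | E, A, C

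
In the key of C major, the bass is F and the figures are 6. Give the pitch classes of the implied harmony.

The written figures 6 are shorthand for 6/3: the 3 is implied.
A third above F in this key is A.
A sixth above F in this key is D.
Together with the bass F, this spells D minor in first inversion.

F, A, D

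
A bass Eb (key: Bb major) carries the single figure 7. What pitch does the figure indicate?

Counting 6 letter steps above Eb lands on D; in Bb major, that letter is D.

D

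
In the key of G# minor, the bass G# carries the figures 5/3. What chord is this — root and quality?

G# minor

The figures 5/3 indicate a triad in root position.
In root position the bass is the root, so the root is G#.
The chord tones are G#, B, D#, giving G# minor.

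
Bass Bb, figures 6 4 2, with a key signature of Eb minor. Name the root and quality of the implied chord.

Cb major seventh

The figures 6 4 2 indicate a seventh chord in third inversion.
In third inversion the root lies a second above the bass: a second above Bb in Eb minor is Cb.
The chord tones are Bb, Cb, Eb, Gb, giving Cb major seventh.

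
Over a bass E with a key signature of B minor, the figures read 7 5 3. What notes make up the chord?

A third above E in this key is G.
A fifth above E in this key is B.
A seventh above E in this key is D.
Together with the bass E, this spells E minor seventh in root position.

E, G, B, D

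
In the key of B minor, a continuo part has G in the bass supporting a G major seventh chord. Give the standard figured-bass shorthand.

7

G is the root of G major seventh, so the chord is in root position.
A seventh chord in root position is figured 7/5/3, conventionally abbreviated 7.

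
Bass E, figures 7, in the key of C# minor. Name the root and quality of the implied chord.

E major seventh

The figures 7 indicate a seventh chord in root position.
In root position the bass is the root, so the root is E.
The chord tones are E, G#, B, D#, giving E major seventh.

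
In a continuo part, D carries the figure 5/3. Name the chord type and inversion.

triad, root position

Intervals of 5/3 above the bass form a triad; the bass is the root, so this is root position.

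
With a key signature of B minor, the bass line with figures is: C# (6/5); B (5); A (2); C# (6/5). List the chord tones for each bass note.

C# (6/5/3): C#, E, G, A.
B (5/3): B, D, F#.
A (6/4/2): A, B, D, F#.
C# (6/5/3): C#, E, G, A.

C#, E, G, A | B, D, F# | A, B, D, F# | C#, E, G, A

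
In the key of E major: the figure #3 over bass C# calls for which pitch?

E#

Counting 2 letter steps above C# lands on E; in E major, that letter is E.
The #3 figure raises it a semitone, giving E#.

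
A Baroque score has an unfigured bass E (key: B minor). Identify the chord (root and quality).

An unfigured bass indicates a triad in root position.
In root position the bass is the root, so the root is E.
The chord tones are E, G, B, giving E minor.

E minor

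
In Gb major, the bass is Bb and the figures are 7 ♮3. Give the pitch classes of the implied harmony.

Bb, D, F, Ab

The written figures 7 ♮3 are shorthand for 7/5/3: the 5 is implied.
A third above Bb in this key is Db, made natural (D) by the ♮ figure.
A fifth above Bb in this key is F.
A seventh above Bb in this key is Ab.
Together with the bass Bb, this spells Bb dominant seventh in root position.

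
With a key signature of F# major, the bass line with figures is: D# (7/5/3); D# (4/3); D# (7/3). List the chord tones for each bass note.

D# (7/5/3): D#, F#, A#, C#.
D# (6/4/3): D#, F#, G#, B.
D# (7/5/3): D#, F#, A#, C#.

D#, F#, A#, C# | D#, F#, G#, B | D#, F#, A#, C#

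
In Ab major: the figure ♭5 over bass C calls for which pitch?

Counting 4 letter steps above C lands on G; in Ab major, that letter is G.
The b5 figure lowers it a semitone, giving Gb.

Gb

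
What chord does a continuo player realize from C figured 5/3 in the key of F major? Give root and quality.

The figures 5/3 indicate a triad in root position.
In root position the bass is the root, so the root is C.
The chord tones are C, E, G, giving C major.

C major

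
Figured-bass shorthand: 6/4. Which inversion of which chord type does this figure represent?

triad, second inversion

Intervals of 6/4 above the bass form a triad; the bass is the fifth, so this is second inversion.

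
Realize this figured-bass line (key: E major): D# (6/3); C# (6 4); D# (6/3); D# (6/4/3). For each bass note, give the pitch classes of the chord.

D# (6/3): D#, F#, B.
C# (6/4): C#, F#, A.
D# (6/3): D#, F#, B.
D# (6/4/3): D#, F#, G#, B.

D#, F#, B | C#, F#, A | D#, F#, B | D#, F#, G#, B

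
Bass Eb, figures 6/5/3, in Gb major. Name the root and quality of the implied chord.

The figures 6/5/3 indicate a seventh chord in first inversion.
In first inversion the root lies a sixth above the bass: a sixth above Eb in Gb major is Cb.
The chord tones are Eb, Gb, Bb, Cb, giving Cb major seventh.

Cb major seventh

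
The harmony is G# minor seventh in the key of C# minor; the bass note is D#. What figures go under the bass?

D# is the fifth of G# minor seventh, so the chord is in second inversion.
A seventh chord in second inversion is figured 6/4/3, conventionally abbreviated 4/3.

4/3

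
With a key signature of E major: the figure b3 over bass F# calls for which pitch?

Counting 2 letter steps above F# lands on A; in E major, that letter is A.
The b3 figure lowers it a semitone, giving Ab.

Ab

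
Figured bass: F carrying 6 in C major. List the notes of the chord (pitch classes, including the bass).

F, A, D

The written figures 6 are shorthand for 6/3: the 3 is implied.
A third above F in this key is A.
A sixth above F in this key is D.
Together with the bass F, this spells D minor in first inversion.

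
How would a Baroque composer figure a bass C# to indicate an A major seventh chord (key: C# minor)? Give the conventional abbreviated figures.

6/5

C# is the third of A major seventh, so the chord is in first inversion.
A seventh chord in first inversion is figured 6/5/3, conventionally abbreviated 6/5.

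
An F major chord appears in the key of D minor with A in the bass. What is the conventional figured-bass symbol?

6

A is the third of F major, so the chord is in first inversion.
A triad in first inversion is figured 6/3, conventionally abbreviated 6.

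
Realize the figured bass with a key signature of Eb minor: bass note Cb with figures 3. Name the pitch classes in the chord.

Cb, Eb, Gb

The written figures 3 are shorthand for 5/3: the 5 is implied.
A third above Cb in this key is Eb.
A fifth above Cb in this key is Gb.
Together with the bass Cb, this spells Cb major in root position.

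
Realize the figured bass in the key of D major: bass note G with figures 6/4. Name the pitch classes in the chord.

A fourth above G in this key is C#.
A sixth above G in this key is E.
Together with the bass G, this spells C# diminished in second inversion.

G, C#, E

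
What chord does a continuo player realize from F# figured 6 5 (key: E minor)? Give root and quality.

The figures 6 5 indicate a seventh chord in first inversion.
In first inversion the root lies a sixth above the bass: a sixth above F# in E minor is D.
The chord tones are F#, A, C, D, giving D dominant seventh.

D dominant seventh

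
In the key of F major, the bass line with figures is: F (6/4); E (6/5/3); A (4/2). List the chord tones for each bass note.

F, Bb, D | E, G, Bb, C | A, Bb, D, F

F (6/4): F, Bb, D.
E (6/5/3): E, G, Bb, C.
A (6/4/2): A, Bb, D, F.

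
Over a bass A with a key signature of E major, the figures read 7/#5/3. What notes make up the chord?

A third above A in this key is C#.
A fifth above A in this key is E, raised to E# by the sharp.
A seventh above A in this key is G#.
Together with the bass A, this spells A augmented major seventh in root position.

A, C#, E#, G#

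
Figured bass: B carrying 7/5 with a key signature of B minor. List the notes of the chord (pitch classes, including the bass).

The written figures 7/5 are shorthand for 7/5/3: the 3 is implied.
A third above B in this key is D.
A fifth above B in this key is F#.
A seventh above B in this key is A.
Together with the bass B, this spells B minor seventh in root position.

B, D, F#, A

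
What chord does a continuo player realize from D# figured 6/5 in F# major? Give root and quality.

The figures 6/5 indicate a seventh chord in first inversion.
In first inversion the root lies a sixth above the bass: a sixth above D# in F# major is B.
The chord tones are D#, F#, A#, B, giving B major seventh.

B major seventh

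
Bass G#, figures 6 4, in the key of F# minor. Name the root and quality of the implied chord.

The figures 6 4 indicate a triad in second inversion.
In second inversion the root lies a fourth above the bass: a fourth above G# in F# minor is C#.
The chord tones are G#, C#, E, giving C# minor.

C# minor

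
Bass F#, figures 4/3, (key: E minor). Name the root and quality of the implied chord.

B minor seventh

The figures 4/3 indicate a seventh chord in second inversion.
In second inversion the root lies a fourth above the bass: a fourth above F# in E minor is B.
The chord tones are F#, A, B, D, giving B minor seventh.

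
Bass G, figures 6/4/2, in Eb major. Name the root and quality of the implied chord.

The figures 6/4/2 indicate a seventh chord in third inversion.
In third inversion the root lies a second above the bass: a second above G in Eb major is Ab.
The chord tones are G, Ab, C, Eb, giving Ab major seventh.

Ab major seventh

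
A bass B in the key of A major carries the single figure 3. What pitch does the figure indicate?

D

Counting 2 letter steps above B lands on D; in A major, that letter is D.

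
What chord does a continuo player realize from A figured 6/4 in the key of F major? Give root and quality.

The figures 6/4 indicate a triad in second inversion.
In second inversion the root lies a fourth above the bass: a fourth above A in F major is D.
The chord tones are A, D, F, giving D minor.

D minor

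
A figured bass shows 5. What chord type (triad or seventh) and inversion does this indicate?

5 is shorthand for 5/3.
Intervals of 5/3 above the bass form a triad; the bass is the root, so this is root position.

triad, root position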